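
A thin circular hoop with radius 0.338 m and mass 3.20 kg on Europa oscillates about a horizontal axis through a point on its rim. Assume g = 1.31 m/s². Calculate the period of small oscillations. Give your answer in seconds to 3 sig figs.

4.51 s

I_cm = mr² = 0.3656 kg·m². The pivot is at distance d = 0.338 m from the centre of mass.
By the parallel-axis theorem, I = I_cm + md² = 0.3656 + 0.3656 = 0.7312 kg·m².
T = 2π√(I/(mgd)) = 2π√(0.7312/(3.20 × 1.31 × 0.338)) = 4.51 s.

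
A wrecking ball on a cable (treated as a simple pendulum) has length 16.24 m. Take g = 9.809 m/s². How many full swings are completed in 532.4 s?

65

T = 2π√(L/g) = 2π√(16.24/9.809) = 8.0846 s.
Number of complete oscillations = ⌊532.4/8.0846⌋ = ⌊65.853⌋ = 65.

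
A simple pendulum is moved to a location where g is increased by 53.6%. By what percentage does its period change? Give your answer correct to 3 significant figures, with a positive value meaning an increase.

-19.3%

T ∝ 1/√g, so T'/T = 1/√(1.536) = 0.8069.
Percentage change in T = (0.8069 − 1) × 100% = -19.3%.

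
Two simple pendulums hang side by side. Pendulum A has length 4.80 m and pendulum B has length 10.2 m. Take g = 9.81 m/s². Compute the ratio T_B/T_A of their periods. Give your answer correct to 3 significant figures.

T ∝ √L, so T_B/T_A = √(L_B/L_A) = √(10.2/4.80) = 1.46.

1.46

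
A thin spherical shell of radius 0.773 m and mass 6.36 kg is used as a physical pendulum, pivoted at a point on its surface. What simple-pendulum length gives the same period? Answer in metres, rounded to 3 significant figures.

The equivalent simple-pendulum length is L_eq = I/(md), where I is about the pivot and d = 0.7730 m.
I_cm = (2/3)mR² = 2.534 kg·m², so I = I_cm + md² = 2.534 + 3.800 = 6.334 kg·m².
L_eq = 6.334/(6.36 × 0.7730) = 1.29 m.

1.29 m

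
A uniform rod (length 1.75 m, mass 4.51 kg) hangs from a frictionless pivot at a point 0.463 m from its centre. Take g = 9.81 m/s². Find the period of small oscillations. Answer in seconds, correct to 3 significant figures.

For a physical pendulum T = 2π√(I/(mgd)), with d = 0.4630 m from pivot to centre of mass.
I_cm = mL²/12 = 4.51 × 1.75²/12 = 1.151 kg·m²; I = I_cm + md² = 1.151 + 4.51 × 0.4630² = 2.118 kg·m².
T = 2π√(2.118/(4.51 × 9.81 × 0.4630)) = 2.02 s.

2.02 s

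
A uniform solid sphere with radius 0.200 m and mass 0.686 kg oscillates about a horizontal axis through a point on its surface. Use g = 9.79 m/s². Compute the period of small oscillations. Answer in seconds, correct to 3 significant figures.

1.06 s

I_cm = (2/5)mr² = 0.01098 kg·m². The pivot is at distance d = 0.200 m from the centre of mass.
By the parallel-axis theorem, I = I_cm + md² = 0.01098 + 0.02744 = 0.03842 kg·m².
T = 2π√(I/(mgd)) = 2π√(0.03842/(0.686 × 9.79 × 0.200)) = 1.06 s.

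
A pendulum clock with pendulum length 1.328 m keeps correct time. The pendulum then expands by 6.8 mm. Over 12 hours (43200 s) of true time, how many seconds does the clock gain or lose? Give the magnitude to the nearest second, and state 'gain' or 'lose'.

lose 110 s

T ∝ √L, so T'/T = √(1.33480/1.328) = 1.00256.
In 43200 s of true time the clock registers 43200/1.00256 = 43089.8 s, so it loses 110 s.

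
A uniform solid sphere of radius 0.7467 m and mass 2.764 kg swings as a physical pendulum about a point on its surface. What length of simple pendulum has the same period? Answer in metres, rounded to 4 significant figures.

The equivalent simple-pendulum length is L_eq = I/(md), where I is about the pivot and d = 0.74670 m.
I_cm = (2/5)mR² = 0.61644 kg·m², so I = I_cm + md² = 0.61644 + 1.5411 = 2.1575 kg·m².
L_eq = 2.1575/(2.764 × 0.74670) = 1.045 m.

1.045 m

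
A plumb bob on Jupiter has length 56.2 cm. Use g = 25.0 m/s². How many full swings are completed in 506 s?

537

T = 2π√(L/g) = 2π√(0.562/25.0) = 0.9421 s.
Number of complete oscillations = ⌊506/0.9421⌋ = ⌊537.1⌋ = 537.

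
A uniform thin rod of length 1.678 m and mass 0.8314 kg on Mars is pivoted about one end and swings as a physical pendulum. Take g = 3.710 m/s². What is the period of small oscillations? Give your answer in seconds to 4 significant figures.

For a physical pendulum T = 2π√(I/(mgd)), with d = 0.83900 m from pivot to centre of mass.
I_cm = mL²/12 = 0.8314 × 1.678²/12 = 0.19508 kg·m²; I = I_cm + md² = 0.19508 + 0.8314 × 0.83900² = 0.78032 kg·m².
T = 2π√(0.78032/(0.8314 × 3.710 × 0.83900)) = 3.450 s.

3.450 s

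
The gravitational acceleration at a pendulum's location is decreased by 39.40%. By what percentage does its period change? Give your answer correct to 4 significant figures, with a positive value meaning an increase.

T ∝ 1/√g, so T'/T = 1/√(0.60600) = 1.2846.
Percentage change in T = (1.2846 − 1) × 100% = 28.46%.

28.46%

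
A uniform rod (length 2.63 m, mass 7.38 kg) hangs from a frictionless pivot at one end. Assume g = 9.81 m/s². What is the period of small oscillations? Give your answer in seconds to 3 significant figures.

For a physical pendulum T = 2π√(I/(mgd)), with d = 1.315 m from pivot to centre of mass.
I_cm = mL²/12 = 7.38 × 2.63²/12 = 4.254 kg·m²; I = I_cm + md² = 4.254 + 7.38 × 1.315² = 17.02 kg·m².
T = 2π√(17.02/(7.38 × 9.81 × 1.315)) = 2.66 s.

2.66 s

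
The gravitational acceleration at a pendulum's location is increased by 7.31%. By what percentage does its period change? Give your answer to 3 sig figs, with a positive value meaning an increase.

-3.47%

T ∝ 1/√g, so T'/T = 1/√(1.073) = 0.9653.
Percentage change in T = (0.9653 − 1) × 100% = -3.47%.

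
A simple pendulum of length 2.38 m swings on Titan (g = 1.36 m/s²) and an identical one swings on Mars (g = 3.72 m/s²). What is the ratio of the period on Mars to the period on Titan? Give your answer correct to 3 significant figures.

T ∝ 1/√g, so T₂/T₁ = √(g₁/g₂) = √(1.36/3.72) = 0.605.

0.605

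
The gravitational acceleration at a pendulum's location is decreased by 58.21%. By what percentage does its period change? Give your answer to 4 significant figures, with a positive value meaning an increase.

T ∝ 1/√g, so T'/T = 1/√(0.41790) = 1.5469.
Percentage change in T = (1.5469 − 1) × 100% = 54.69%.

54.69%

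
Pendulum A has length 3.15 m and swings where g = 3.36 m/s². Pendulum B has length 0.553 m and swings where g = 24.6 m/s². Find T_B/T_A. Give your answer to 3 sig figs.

0.155

T = 2π√(L/g), so T_B/T_A = √((L_B/g_B)/(L_A/g_A)) = √((0.553/24.6)/(3.15/3.36)) = 0.155.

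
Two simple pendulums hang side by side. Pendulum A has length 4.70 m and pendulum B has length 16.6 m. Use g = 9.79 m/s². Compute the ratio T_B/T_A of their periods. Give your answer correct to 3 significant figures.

T ∝ √L, so T_B/T_A = √(L_B/L_A) = √(16.6/4.70) = 1.88.

1.88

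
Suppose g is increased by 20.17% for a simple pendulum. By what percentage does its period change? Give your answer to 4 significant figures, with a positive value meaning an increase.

-8.778%

T ∝ 1/√g, so T'/T = 1/√(1.2017) = 0.91222.
Percentage change in T = (0.91222 − 1) × 100% = -8.778%.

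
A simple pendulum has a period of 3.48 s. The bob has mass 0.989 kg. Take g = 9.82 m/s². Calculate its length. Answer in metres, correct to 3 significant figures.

3.01 m

From T = 2π√(L/g), L = gT²/(4π²) = 9.82 × 3.480²/(4π²) = 3.01 m.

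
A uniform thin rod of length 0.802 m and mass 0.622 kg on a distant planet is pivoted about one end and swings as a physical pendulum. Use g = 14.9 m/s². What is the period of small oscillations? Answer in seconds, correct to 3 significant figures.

For a physical pendulum T = 2π√(I/(mgd)), with d = 0.4010 m from pivot to centre of mass.
I_cm = mL²/12 = 0.622 × 0.802²/12 = 0.03334 kg·m²; I = I_cm + md² = 0.03334 + 0.622 × 0.4010² = 0.1334 kg·m².
T = 2π√(0.1334/(0.622 × 14.9 × 0.4010)) = 1.19 s.

1.19 s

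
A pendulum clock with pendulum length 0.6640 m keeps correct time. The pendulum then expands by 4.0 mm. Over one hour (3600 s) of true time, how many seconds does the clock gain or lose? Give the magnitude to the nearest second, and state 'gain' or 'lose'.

T ∝ √L, so T'/T = √(0.66800/0.6640) = 1.00301.
In 3600 s of true time the clock registers 3600/1.00301 = 3589.2 s, so it loses 11 s.

lose 11 s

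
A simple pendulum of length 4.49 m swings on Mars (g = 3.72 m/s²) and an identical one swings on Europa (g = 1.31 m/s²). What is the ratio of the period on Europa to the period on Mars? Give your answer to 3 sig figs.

1.69

T ∝ 1/√g, so T₂/T₁ = √(g₁/g₂) = √(3.72/1.31) = 1.69.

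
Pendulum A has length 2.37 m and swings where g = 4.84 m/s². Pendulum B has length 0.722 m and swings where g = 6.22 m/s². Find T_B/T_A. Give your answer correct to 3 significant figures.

T = 2π√(L/g), so T_B/T_A = √((L_B/g_B)/(L_A/g_A)) = √((0.722/6.22)/(2.37/4.84)) = 0.487.

0.487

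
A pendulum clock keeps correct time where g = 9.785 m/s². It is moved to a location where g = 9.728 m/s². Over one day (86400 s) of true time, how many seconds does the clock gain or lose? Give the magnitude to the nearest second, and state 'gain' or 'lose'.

lose 252 s

The clock's period scales as T ∝ 1/√g, so T'/T = √(9.785/9.728) = 1.00293.
In 86400 s of true time the clock registers 86400/1.00293 = 86148.0 s, so it loses 252 s.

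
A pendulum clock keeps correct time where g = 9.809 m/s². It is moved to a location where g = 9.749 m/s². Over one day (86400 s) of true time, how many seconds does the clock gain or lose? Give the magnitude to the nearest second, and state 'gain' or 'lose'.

The clock's period scales as T ∝ 1/√g, so T'/T = √(9.809/9.749) = 1.00307.
In 86400 s of true time the clock registers 86400/1.00307 = 86135.3 s, so it loses 265 s.

lose 265 s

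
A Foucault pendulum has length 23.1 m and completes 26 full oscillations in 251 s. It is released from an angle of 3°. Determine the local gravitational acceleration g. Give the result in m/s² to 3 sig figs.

9.79 m/s²

T = 251/26 = 9.654 s.
From T = 2π√(L/g), g = 4π²L/T² = 4π² × 23.1/9.654² = 9.79 m/s².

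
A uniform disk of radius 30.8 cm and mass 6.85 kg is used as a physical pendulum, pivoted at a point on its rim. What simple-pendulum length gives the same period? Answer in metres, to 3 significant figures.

0.462 m

The equivalent simple-pendulum length is L_eq = I/(md), where I is about the pivot and d = 0.3080 m.
I_cm = ½mR² = 0.3249 kg·m², so I = I_cm + md² = 0.3249 + 0.6498 = 0.9747 kg·m².
L_eq = 0.9747/(6.85 × 0.3080) = 0.462 m.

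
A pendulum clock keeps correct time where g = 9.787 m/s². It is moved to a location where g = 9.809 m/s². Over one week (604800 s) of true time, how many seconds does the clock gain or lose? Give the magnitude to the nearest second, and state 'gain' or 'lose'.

gain 679 s

The clock's period scales as T ∝ 1/√g, so T'/T = √(9.787/9.809) = 0.998878.
In 604800 s of true time the clock registers 604800/0.998878 = 605479.4 s, so it gains 679 s.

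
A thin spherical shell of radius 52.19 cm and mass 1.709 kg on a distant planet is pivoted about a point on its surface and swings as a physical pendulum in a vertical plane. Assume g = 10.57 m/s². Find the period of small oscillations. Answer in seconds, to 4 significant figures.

I_cm = (2/3)mr² = 0.31033 kg·m². The pivot is at distance d = 0.5219 m from the centre of mass.
By the parallel-axis theorem, I = I_cm + md² = 0.31033 + 0.46550 = 0.77583 kg·m².
T = 2π√(I/(mgd)) = 2π√(0.77583/(1.709 × 10.57 × 0.5219)) = 1.802 s.

1.802 s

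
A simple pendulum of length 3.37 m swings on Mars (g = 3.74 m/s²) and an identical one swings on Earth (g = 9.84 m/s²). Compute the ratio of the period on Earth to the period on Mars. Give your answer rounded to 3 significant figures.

0.617

T ∝ 1/√g, so T₂/T₁ = √(g₁/g₂) = √(3.74/9.84) = 0.617.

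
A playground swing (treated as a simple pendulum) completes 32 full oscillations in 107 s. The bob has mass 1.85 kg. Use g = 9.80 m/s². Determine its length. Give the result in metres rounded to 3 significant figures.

T = 107/32 = 3.344 s.
From T = 2π√(L/g), L = gT²/(4π²) = 9.80 × 3.344²/(4π²) = 2.78 m.

2.78 m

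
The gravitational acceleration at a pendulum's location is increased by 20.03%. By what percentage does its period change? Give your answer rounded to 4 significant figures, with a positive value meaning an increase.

T ∝ 1/√g, so T'/T = 1/√(1.2003) = 0.91276.
Percentage change in T = (0.91276 − 1) × 100% = -8.724%.

-8.724%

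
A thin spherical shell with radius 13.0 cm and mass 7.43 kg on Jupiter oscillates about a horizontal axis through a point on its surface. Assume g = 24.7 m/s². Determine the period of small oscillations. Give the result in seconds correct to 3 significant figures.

0.588 s

I_cm = (2/3)mr² = 0.08371 kg·m². The pivot is at distance d = 0.130 m from the centre of mass.
By the parallel-axis theorem, I = I_cm + md² = 0.08371 + 0.1256 = 0.2093 kg·m².
T = 2π√(I/(mgd)) = 2π√(0.2093/(7.43 × 24.7 × 0.130)) = 0.588 s.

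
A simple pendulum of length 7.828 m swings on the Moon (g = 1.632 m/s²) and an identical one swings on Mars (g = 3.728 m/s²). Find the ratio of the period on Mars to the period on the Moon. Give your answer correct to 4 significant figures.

T ∝ 1/√g, so T₂/T₁ = √(g₁/g₂) = √(1.632/3.728) = 0.6616.

0.6616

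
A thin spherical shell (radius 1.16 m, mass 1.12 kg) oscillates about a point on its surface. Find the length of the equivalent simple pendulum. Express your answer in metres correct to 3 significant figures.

The equivalent simple-pendulum length is L_eq = I/(md), where I is about the pivot and d = 1.160 m.
I_cm = (2/3)mR² = 1.005 kg·m², so I = I_cm + md² = 1.005 + 1.507 = 2.512 kg·m².
L_eq = 2.512/(1.12 × 1.160) = 1.93 m.

1.93 m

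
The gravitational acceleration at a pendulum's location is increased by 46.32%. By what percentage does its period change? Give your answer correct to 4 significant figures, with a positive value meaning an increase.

T ∝ 1/√g, so T'/T = 1/√(1.4632) = 0.82670.
Percentage change in T = (0.82670 − 1) × 100% = -17.33%.

-17.33%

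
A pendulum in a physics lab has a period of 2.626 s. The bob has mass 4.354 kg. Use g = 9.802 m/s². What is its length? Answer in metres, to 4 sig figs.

1.712 m

From T = 2π√(L/g), L = gT²/(4π²) = 9.802 × 2.6260²/(4π²) = 1.712 m.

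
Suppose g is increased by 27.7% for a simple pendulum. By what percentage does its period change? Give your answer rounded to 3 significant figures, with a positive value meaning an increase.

T ∝ 1/√g, so T'/T = 1/√(1.277) = 0.8849.
Percentage change in T = (0.8849 − 1) × 100% = -11.5%.

-11.5%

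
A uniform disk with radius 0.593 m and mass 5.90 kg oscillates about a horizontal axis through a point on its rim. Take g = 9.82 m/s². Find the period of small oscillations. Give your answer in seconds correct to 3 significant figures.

1.89 s

I_cm = ½mr² = 1.037 kg·m². The pivot is at distance d = 0.593 m from the centre of mass.
By the parallel-axis theorem, I = I_cm + md² = 1.037 + 2.075 = 3.112 kg·m².
T = 2π√(I/(mgd)) = 2π√(3.112/(5.90 × 9.82 × 0.593)) = 1.89 s.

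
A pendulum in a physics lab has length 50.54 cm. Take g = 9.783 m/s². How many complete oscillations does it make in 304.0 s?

212

T = 2π√(L/g) = 2π√(0.5054/9.783) = 1.4281 s.
Number of complete oscillations = ⌊304.0/1.4281⌋ = ⌊212.87⌋ = 212.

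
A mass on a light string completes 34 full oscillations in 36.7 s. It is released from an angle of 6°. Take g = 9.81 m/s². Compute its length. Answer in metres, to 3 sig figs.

T = 36.7/34 = 1.079 s.
From T = 2π√(L/g), L = gT²/(4π²) = 9.81 × 1.079²/(4π²) = 0.290 m.

0.290 m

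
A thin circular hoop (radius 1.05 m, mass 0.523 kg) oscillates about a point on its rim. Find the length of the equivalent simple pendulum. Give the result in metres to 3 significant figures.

2.10 m

The equivalent simple-pendulum length is L_eq = I/(md), where I is about the pivot and d = 1.050 m.
I_cm = mR² = 0.5766 kg·m², so I = I_cm + md² = 0.5766 + 0.5766 = 1.153 kg·m².
L_eq = 1.153/(0.523 × 1.050) = 2.10 m.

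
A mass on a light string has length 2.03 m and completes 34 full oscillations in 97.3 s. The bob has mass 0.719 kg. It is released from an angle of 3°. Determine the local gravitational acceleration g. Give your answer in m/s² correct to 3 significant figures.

9.79 m/s²

T = 97.3/34 = 2.862 s.
From T = 2π√(L/g), g = 4π²L/T² = 4π² × 2.03/2.862² = 9.79 m/s².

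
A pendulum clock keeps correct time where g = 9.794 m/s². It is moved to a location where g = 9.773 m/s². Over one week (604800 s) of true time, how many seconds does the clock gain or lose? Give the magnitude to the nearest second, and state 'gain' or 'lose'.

The clock's period scales as T ∝ 1/√g, so T'/T = √(9.794/9.773) = 1.00107.
In 604800 s of true time the clock registers 604800/1.00107 = 604151.3 s, so it loses 649 s.

lose 649 s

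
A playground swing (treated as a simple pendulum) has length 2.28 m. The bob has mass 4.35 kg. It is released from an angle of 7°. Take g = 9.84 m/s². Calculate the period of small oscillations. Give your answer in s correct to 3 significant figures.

T = 2π√(L/g) = 2π√(2.28/9.84) = 2π × 0.4814 = 3.02 s.

3.02 s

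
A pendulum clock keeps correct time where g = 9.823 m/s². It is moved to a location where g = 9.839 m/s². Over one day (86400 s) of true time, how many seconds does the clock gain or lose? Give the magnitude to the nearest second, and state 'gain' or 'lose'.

gain 70 s

The clock's period scales as T ∝ 1/√g, so T'/T = √(9.823/9.839) = 0.999187.
In 86400 s of true time the clock registers 86400/0.999187 = 86470.3 s, so it gains 70 s.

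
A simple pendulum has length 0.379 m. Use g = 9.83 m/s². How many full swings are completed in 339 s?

T = 2π√(L/g) = 2π√(0.379/9.83) = 1.234 s.
Number of complete oscillations = ⌊339/1.234⌋ = ⌊274.8⌋ = 274.

274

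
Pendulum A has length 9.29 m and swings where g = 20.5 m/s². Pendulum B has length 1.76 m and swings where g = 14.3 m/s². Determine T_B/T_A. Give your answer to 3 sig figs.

0.521

T = 2π√(L/g), so T_B/T_A = √((L_B/g_B)/(L_A/g_A)) = √((1.76/14.3)/(9.29/20.5)) = 0.521.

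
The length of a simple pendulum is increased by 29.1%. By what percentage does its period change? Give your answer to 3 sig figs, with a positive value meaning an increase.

13.6%

T ∝ √L, so T'/T = √(1.291) = 1.136.
Percentage change in T = (1.136 − 1) × 100% = 13.6%.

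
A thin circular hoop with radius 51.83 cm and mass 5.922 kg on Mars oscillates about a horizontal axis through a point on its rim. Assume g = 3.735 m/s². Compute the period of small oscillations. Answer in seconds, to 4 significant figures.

3.310 s

I_cm = mr² = 1.5909 kg·m². The pivot is at distance d = 0.5183 m from the centre of mass.
By the parallel-axis theorem, I = I_cm + md² = 1.5909 + 1.5909 = 3.1817 kg·m².
T = 2π√(I/(mgd)) = 2π√(3.1817/(5.922 × 3.735 × 0.5183)) = 3.310 s.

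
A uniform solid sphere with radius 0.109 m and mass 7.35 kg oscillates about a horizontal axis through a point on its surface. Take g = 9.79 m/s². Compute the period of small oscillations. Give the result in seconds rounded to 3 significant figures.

I_cm = (2/5)mr² = 0.03493 kg·m². The pivot is at distance d = 0.109 m from the centre of mass.
By the parallel-axis theorem, I = I_cm + md² = 0.03493 + 0.08733 = 0.1223 kg·m².
T = 2π√(I/(mgd)) = 2π√(0.1223/(7.35 × 9.79 × 0.109)) = 0.784 s.

0.784 s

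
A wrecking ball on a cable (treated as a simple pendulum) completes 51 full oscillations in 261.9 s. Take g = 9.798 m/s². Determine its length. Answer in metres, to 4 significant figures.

6.545 m

T = 261.9/51 = 5.1353 s.
From T = 2π√(L/g), L = gT²/(4π²) = 9.798 × 5.1353²/(4π²) = 6.545 m.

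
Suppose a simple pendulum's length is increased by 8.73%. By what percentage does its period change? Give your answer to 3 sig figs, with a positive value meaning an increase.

4.27%

T ∝ √L, so T'/T = √(1.087) = 1.043.
Percentage change in T = (1.043 − 1) × 100% = 4.27%.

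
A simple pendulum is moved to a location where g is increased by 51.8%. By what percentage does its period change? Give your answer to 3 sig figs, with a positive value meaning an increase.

T ∝ 1/√g, so T'/T = 1/√(1.518) = 0.8116.
Percentage change in T = (0.8116 − 1) × 100% = -18.8%.

-18.8%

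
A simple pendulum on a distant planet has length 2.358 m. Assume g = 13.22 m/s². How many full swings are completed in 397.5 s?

149

T = 2π√(L/g) = 2π√(2.358/13.22) = 2.6536 s.
Number of complete oscillations = ⌊397.5/2.6536⌋ = ⌊149.80⌋ = 149.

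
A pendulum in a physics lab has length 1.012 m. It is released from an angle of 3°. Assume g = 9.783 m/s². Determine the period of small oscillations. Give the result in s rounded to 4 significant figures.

T = 2π√(L/g) = 2π√(1.012/9.783) = 2π × 0.32163 = 2.021 s.

2.021 s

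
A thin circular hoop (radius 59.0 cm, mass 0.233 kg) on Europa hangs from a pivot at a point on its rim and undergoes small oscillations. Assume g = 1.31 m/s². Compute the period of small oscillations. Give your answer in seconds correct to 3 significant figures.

5.96 s

I_cm = mr² = 0.08111 kg·m². The pivot is at distance d = 0.590 m from the centre of mass.
By the parallel-axis theorem, I = I_cm + md² = 0.08111 + 0.08111 = 0.1622 kg·m².
T = 2π√(I/(mgd)) = 2π√(0.1622/(0.233 × 1.31 × 0.590)) = 5.96 s.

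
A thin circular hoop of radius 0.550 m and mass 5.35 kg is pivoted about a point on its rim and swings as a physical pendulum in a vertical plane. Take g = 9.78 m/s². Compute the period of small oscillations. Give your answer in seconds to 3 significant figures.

I_cm = mr² = 1.618 kg·m². The pivot is at distance d = 0.550 m from the centre of mass.
By the parallel-axis theorem, I = I_cm + md² = 1.618 + 1.618 = 3.237 kg·m².
T = 2π√(I/(mgd)) = 2π√(3.237/(5.35 × 9.78 × 0.550)) = 2.11 s.

2.11 s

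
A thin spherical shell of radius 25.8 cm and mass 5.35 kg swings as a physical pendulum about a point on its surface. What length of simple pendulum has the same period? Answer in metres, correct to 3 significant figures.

0.430 m

The equivalent simple-pendulum length is L_eq = I/(md), where I is about the pivot and d = 0.2580 m.
I_cm = (2/3)mR² = 0.2374 kg·m², so I = I_cm + md² = 0.2374 + 0.3561 = 0.5935 kg·m².
L_eq = 0.5935/(5.35 × 0.2580) = 0.430 m.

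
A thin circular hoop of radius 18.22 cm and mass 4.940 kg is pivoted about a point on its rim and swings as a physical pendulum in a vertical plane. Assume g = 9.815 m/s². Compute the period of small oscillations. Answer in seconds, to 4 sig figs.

I_cm = mr² = 0.16399 kg·m². The pivot is at distance d = 0.1822 m from the centre of mass.
By the parallel-axis theorem, I = I_cm + md² = 0.16399 + 0.16399 = 0.32798 kg·m².
T = 2π√(I/(mgd)) = 2π√(0.32798/(4.940 × 9.815 × 0.1822)) = 1.211 s.

1.211 s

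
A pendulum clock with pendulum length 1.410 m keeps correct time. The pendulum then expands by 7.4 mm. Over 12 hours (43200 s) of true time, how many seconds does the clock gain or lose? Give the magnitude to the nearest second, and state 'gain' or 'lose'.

lose 113 s

T ∝ √L, so T'/T = √(1.41740/1.410) = 1.00262.
In 43200 s of true time the clock registers 43200/1.00262 = 43087.1 s, so it loses 113 s.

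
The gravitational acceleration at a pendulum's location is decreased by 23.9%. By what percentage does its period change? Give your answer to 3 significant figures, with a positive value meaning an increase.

T ∝ 1/√g, so T'/T = 1/√(0.7610) = 1.146.
Percentage change in T = (1.146 − 1) × 100% = 14.6%.

14.6%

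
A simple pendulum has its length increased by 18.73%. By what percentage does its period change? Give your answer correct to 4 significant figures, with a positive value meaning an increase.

T ∝ √L, so T'/T = √(1.1873) = 1.0896.
Percentage change in T = (1.0896 − 1) × 100% = 8.963%.

8.963%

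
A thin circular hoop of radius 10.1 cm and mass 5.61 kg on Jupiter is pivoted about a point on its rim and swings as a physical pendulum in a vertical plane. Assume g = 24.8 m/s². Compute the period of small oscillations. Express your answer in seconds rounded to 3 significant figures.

I_cm = mr² = 0.05723 kg·m². The pivot is at distance d = 0.101 m from the centre of mass.
By the parallel-axis theorem, I = I_cm + md² = 0.05723 + 0.05723 = 0.1145 kg·m².
T = 2π√(I/(mgd)) = 2π√(0.1145/(5.61 × 24.8 × 0.101)) = 0.567 s.

0.567 s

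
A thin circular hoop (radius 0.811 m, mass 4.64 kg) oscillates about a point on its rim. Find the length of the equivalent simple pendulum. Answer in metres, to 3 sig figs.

1.62 m

The equivalent simple-pendulum length is L_eq = I/(md), where I is about the pivot and d = 0.8110 m.
I_cm = mR² = 3.052 kg·m², so I = I_cm + md² = 3.052 + 3.052 = 6.104 kg·m².
L_eq = 6.104/(4.64 × 0.8110) = 1.62 m.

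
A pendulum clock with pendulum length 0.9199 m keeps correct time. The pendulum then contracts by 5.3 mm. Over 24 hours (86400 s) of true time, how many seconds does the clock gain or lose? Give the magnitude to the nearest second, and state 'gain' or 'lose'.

gain 250 s

T ∝ √L, so T'/T = √(0.91460/0.9199) = 0.997115.
In 86400 s of true time the clock registers 86400/0.997115 = 86650.0 s, so it gains 250 s.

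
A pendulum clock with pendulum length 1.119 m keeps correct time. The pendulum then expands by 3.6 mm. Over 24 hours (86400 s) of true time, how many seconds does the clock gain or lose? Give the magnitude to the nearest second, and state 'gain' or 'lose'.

T ∝ √L, so T'/T = √(1.12260/1.119) = 1.00161.
In 86400 s of true time the clock registers 86400/1.00161 = 86261.4 s, so it loses 139 s.

lose 139 s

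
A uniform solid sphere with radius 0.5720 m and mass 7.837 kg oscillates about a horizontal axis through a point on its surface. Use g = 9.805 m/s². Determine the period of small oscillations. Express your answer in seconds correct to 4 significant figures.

1.796 s

I_cm = (2/5)mr² = 1.0257 kg·m². The pivot is at distance d = 0.5720 m from the centre of mass.
By the parallel-axis theorem, I = I_cm + md² = 1.0257 + 2.5641 = 3.5898 kg·m².
T = 2π√(I/(mgd)) = 2π√(3.5898/(7.837 × 9.805 × 0.5720)) = 1.796 s.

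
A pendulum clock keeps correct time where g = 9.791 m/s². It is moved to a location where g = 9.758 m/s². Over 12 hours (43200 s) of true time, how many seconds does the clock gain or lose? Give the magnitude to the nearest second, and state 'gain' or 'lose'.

lose 73 s

The clock's period scales as T ∝ 1/√g, so T'/T = √(9.791/9.758) = 1.00169.
In 43200 s of true time the clock registers 43200/1.00169 = 43127.1 s, so it loses 73 s.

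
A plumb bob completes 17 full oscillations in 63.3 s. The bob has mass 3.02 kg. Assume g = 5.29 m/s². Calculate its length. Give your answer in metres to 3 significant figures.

1.86 m

T = 63.3/17 = 3.724 s.
From T = 2π√(L/g), L = gT²/(4π²) = 5.29 × 3.724²/(4π²) = 1.86 m.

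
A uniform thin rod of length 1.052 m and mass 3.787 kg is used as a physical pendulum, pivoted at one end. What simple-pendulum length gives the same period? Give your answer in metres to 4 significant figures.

The equivalent simple-pendulum length is L_eq = I/(md), where I is about the pivot and d = 0.52600 m.
I_cm = (1/12)mL² = 0.34926 kg·m², so I = I_cm + md² = 0.34926 + 1.0478 = 1.3970 kg·m².
L_eq = 1.3970/(3.787 × 0.52600) = 0.7013 m.

0.7013 m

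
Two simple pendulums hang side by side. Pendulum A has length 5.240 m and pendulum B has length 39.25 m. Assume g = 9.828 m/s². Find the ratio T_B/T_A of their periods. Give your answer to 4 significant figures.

T ∝ √L, so T_B/T_A = √(L_B/L_A) = √(39.25/5.240) = 2.737.

2.737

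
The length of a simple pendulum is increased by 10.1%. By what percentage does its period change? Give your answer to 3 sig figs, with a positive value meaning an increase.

4.93%

T ∝ √L, so T'/T = √(1.101) = 1.049.
Percentage change in T = (1.049 − 1) × 100% = 4.93%.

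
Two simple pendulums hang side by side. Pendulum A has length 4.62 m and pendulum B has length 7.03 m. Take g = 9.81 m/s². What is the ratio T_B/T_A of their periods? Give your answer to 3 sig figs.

T ∝ √L, so T_B/T_A = √(L_B/L_A) = √(7.03/4.62) = 1.23.

1.23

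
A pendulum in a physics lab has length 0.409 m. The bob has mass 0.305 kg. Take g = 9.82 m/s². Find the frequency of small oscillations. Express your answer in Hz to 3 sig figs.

T = 2π√(L/g) = 2π√(0.409/9.82) = 1.282 s, so f = 1/T = 0.780 Hz.

0.780 Hz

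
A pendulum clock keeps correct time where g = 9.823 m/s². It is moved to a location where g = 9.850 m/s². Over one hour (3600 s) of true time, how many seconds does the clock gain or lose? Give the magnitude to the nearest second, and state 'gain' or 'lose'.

gain 5 s

The clock's period scales as T ∝ 1/√g, so T'/T = √(9.823/9.850) = 0.998629.
In 3600 s of true time the clock registers 3600/0.998629 = 3604.9 s, so it gains 5 s.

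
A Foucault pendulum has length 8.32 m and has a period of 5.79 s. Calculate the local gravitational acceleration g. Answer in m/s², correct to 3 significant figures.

9.80 m/s²

From T = 2π√(L/g), g = 4π²L/T² = 4π² × 8.32/5.790² = 9.80 m/s².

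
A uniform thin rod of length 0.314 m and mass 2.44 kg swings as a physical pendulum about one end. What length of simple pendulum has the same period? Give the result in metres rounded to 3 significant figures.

The equivalent simple-pendulum length is L_eq = I/(md), where I is about the pivot and d = 0.1570 m.
I_cm = (1/12)mL² = 0.02005 kg·m², so I = I_cm + md² = 0.02005 + 0.06014 = 0.08019 kg·m².
L_eq = 0.08019/(2.44 × 0.1570) = 0.209 m.

0.209 m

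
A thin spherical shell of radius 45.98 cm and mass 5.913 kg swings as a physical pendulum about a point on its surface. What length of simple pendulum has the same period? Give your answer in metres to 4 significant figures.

0.7663 m

The equivalent simple-pendulum length is L_eq = I/(md), where I is about the pivot and d = 0.45980 m.
I_cm = (2/3)mR² = 0.83340 kg·m², so I = I_cm + md² = 0.83340 + 1.2501 = 2.0835 kg·m².
L_eq = 2.0835/(5.913 × 0.45980) = 0.7663 m.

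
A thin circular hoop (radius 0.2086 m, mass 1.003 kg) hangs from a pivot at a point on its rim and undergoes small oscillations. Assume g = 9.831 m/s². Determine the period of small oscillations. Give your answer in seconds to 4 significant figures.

I_cm = mr² = 0.043645 kg·m². The pivot is at distance d = 0.2086 m from the centre of mass.
By the parallel-axis theorem, I = I_cm + md² = 0.043645 + 0.043645 = 0.087289 kg·m².
T = 2π√(I/(mgd)) = 2π√(0.087289/(1.003 × 9.831 × 0.2086)) = 1.294 s.

1.294 s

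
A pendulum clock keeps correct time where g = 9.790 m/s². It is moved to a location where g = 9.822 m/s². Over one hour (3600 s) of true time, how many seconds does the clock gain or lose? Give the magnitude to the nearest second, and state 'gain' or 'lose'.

The clock's period scales as T ∝ 1/√g, so T'/T = √(9.790/9.822) = 0.998370.
In 3600 s of true time the clock registers 3600/0.998370 = 3605.9 s, so it gains 6 s.

gain 6 s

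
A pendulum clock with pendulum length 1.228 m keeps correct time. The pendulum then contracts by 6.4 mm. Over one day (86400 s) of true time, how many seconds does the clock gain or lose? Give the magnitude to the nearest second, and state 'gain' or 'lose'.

gain 226 s

T ∝ √L, so T'/T = √(1.22160/1.228) = 0.997391.
In 86400 s of true time the clock registers 86400/0.997391 = 86626.0 s, so it gains 226 s.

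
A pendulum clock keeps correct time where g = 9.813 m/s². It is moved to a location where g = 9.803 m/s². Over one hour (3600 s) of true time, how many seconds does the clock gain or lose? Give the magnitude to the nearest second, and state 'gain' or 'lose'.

The clock's period scales as T ∝ 1/√g, so T'/T = √(9.813/9.803) = 1.00051.
In 3600 s of true time the clock registers 3600/1.00051 = 3598.2 s, so it loses 2 s.

lose 2 s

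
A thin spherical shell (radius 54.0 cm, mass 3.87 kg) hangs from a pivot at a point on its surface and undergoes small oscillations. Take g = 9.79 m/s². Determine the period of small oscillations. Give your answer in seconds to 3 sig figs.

1.91 s

I_cm = (2/3)mr² = 0.7523 kg·m². The pivot is at distance d = 0.540 m from the centre of mass.
By the parallel-axis theorem, I = I_cm + md² = 0.7523 + 1.128 = 1.881 kg·m².
T = 2π√(I/(mgd)) = 2π√(1.881/(3.87 × 9.79 × 0.540)) = 1.91 s.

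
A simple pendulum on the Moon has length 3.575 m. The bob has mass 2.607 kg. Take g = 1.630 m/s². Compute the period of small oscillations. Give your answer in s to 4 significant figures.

9.305 s

T = 2π√(L/g) = 2π√(3.575/1.630) = 2π × 1.4810 = 9.305 s.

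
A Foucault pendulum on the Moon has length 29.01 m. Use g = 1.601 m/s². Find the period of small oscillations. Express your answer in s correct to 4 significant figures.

T = 2π√(L/g) = 2π√(29.01/1.601) = 2π × 4.2568 = 26.75 s.

26.75 s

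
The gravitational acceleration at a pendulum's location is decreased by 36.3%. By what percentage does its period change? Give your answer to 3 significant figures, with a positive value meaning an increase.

T ∝ 1/√g, so T'/T = 1/√(0.6370) = 1.253.
Percentage change in T = (1.253 − 1) × 100% = 25.3%.

25.3%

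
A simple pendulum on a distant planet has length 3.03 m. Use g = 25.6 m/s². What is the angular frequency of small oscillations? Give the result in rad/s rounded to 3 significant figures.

ω = √(g/L) = √(25.6/3.03) = 2.91 rad/s.

2.91 rad/s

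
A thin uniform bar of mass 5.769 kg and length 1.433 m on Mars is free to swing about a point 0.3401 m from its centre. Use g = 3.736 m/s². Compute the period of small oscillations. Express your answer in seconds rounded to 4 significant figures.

2.985 s

For a physical pendulum T = 2π√(I/(mgd)), with d = 0.34010 m from pivot to centre of mass.
I_cm = mL²/12 = 5.769 × 1.433²/12 = 0.98721 kg·m²; I = I_cm + md² = 0.98721 + 5.769 × 0.34010² = 1.6545 kg·m².
T = 2π√(1.6545/(5.769 × 3.736 × 0.34010)) = 2.985 s.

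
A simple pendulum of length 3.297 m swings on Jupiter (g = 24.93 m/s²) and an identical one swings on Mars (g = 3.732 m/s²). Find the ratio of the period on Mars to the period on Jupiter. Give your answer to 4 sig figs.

2.585

T ∝ 1/√g, so T₂/T₁ = √(g₁/g₂) = √(24.93/3.732) = 2.585.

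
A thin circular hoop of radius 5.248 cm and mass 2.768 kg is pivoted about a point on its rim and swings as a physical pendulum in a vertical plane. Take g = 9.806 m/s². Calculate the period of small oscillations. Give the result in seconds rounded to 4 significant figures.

I_cm = mr² = 0.0076235 kg·m². The pivot is at distance d = 0.05248 m from the centre of mass.
By the parallel-axis theorem, I = I_cm + md² = 0.0076235 + 0.0076235 = 0.015247 kg·m².
T = 2π√(I/(mgd)) = 2π√(0.015247/(2.768 × 9.806 × 0.05248)) = 0.6500 s.

0.6500 s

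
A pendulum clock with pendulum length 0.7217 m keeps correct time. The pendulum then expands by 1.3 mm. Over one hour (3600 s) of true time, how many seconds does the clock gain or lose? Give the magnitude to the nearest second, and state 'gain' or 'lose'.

T ∝ √L, so T'/T = √(0.72300/0.7217) = 1.00090.
In 3600 s of true time the clock registers 3600/1.00090 = 3596.8 s, so it loses 3 s.

lose 3 s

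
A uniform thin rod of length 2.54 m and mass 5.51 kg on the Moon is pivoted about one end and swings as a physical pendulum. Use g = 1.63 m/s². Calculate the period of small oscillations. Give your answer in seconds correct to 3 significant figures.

For a physical pendulum T = 2π√(I/(mgd)), with d = 1.270 m from pivot to centre of mass.
I_cm = mL²/12 = 5.51 × 2.54²/12 = 2.962 kg·m²; I = I_cm + md² = 2.962 + 5.51 × 1.270² = 11.85 kg·m².
T = 2π√(11.85/(5.51 × 1.63 × 1.270)) = 6.40 s.

6.40 s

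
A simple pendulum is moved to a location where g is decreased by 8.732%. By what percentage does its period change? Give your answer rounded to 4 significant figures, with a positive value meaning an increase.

T ∝ 1/√g, so T'/T = 1/√(0.91268) = 1.0467.
Percentage change in T = (1.0467 − 1) × 100% = 4.674%.

4.674%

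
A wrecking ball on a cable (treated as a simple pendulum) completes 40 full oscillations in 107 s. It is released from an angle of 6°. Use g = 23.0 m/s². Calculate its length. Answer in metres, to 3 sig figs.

4.17 m

T = 107/40 = 2.675 s.
From T = 2π√(L/g), L = gT²/(4π²) = 23.0 × 2.675²/(4π²) = 4.17 m.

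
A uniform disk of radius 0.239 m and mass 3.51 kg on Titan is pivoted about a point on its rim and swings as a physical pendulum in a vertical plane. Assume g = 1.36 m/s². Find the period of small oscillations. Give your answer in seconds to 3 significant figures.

I_cm = ½mr² = 0.1002 kg·m². The pivot is at distance d = 0.239 m from the centre of mass.
By the parallel-axis theorem, I = I_cm + md² = 0.1002 + 0.2005 = 0.3007 kg·m².
T = 2π√(I/(mgd)) = 2π√(0.3007/(3.51 × 1.36 × 0.239)) = 3.23 s.

3.23 s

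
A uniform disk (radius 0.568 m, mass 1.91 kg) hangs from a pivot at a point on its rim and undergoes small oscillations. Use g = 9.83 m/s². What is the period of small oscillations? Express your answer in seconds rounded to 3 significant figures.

I_cm = ½mr² = 0.3081 kg·m². The pivot is at distance d = 0.568 m from the centre of mass.
By the parallel-axis theorem, I = I_cm + md² = 0.3081 + 0.6162 = 0.9243 kg·m².
T = 2π√(I/(mgd)) = 2π√(0.9243/(1.91 × 9.83 × 0.568)) = 1.85 s.

1.85 s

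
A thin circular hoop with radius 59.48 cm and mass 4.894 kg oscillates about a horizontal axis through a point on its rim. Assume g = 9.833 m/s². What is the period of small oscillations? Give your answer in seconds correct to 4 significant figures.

I_cm = mr² = 1.7314 kg·m². The pivot is at distance d = 0.5948 m from the centre of mass.
By the parallel-axis theorem, I = I_cm + md² = 1.7314 + 1.7314 = 3.4629 kg·m².
T = 2π√(I/(mgd)) = 2π√(3.4629/(4.894 × 9.833 × 0.5948)) = 2.185 s.

2.185 s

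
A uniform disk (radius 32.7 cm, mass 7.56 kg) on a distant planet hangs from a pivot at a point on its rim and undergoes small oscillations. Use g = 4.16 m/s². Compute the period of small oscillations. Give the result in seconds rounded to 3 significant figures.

2.16 s

I_cm = ½mr² = 0.4042 kg·m². The pivot is at distance d = 0.327 m from the centre of mass.
By the parallel-axis theorem, I = I_cm + md² = 0.4042 + 0.8084 = 1.213 kg·m².
T = 2π√(I/(mgd)) = 2π√(1.213/(7.56 × 4.16 × 0.327)) = 2.16 s.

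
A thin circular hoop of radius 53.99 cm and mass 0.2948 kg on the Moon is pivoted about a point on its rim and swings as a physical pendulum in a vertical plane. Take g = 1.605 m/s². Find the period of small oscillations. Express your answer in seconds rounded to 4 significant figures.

5.154 s

I_cm = mr² = 0.085932 kg·m². The pivot is at distance d = 0.5399 m from the centre of mass.
By the parallel-axis theorem, I = I_cm + md² = 0.085932 + 0.085932 = 0.17186 kg·m².
T = 2π√(I/(mgd)) = 2π√(0.17186/(0.2948 × 1.605 × 0.5399)) = 5.154 s.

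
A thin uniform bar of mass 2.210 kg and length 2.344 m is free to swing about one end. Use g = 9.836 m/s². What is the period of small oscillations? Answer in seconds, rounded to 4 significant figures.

2.504 s

For a physical pendulum T = 2π√(I/(mgd)), with d = 1.1720 m from pivot to centre of mass.
I_cm = mL²/12 = 2.210 × 2.344²/12 = 1.0119 kg·m²; I = I_cm + md² = 1.0119 + 2.210 × 1.1720² = 4.0475 kg·m².
T = 2π√(4.0475/(2.210 × 9.836 × 1.1720)) = 2.504 s.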